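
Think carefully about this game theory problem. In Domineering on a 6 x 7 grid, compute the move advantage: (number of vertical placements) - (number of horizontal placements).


Board is 6 x 7 (rows x cols).
Left (vertical) placements: (rows-1) * cols = 5 * 7 = 35
Right (horizontal) placements: rows * (cols-1) = 6 * 6 = 36
Advantage = Left - Right = 35 - 36 = -1

-1


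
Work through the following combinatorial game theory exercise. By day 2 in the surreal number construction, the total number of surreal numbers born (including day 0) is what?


Day 0: {|} = 0 is born. Count = 1.
Day n: the number of surreal numbers born by day n is 2^(n+1) - 1.
By day 0: 2^1 - 1 = 1
By day 1: 2^2 - 1 = 3
By day 2: 2^3 - 1 = 7
By day 2: 7 surreal numbers.

7


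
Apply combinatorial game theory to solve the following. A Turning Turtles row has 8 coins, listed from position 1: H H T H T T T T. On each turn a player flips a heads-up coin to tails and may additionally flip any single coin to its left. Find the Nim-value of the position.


Coins: H H T H T T T T
Key fact: a single head at position k behaves exactly like a Nim heap of size k (turning it to T and optionally flipping a coin at j < k corresponds to moving the heap from k to j, or to 0), and heads combine as a disjunctive sum (two heads at the same place would cancel, matching j XOR j = 0). So the Nim-value is the XOR of the 1-indexed positions of the heads.
Face-up positions (1-indexed): [1, 2, 4]
XOR 0 with 1: 0 XOR 1 = 1
XOR 1 with 2: 1 XOR 2 = 3
XOR 3 with 4: 3 XOR 4 = 7
Nim-value = 7

7


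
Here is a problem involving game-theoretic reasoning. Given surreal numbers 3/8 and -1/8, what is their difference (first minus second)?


x = 3/8, y = -1/8
Converting to common denominator: 8
x = 3/8, y = -1/8
x - y = 3/8 - -1/8 = 1/2

1/2


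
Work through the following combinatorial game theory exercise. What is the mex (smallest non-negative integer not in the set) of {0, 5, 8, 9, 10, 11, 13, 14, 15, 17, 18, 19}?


Set = {0, 5, 8, 9, 10, 11, 13, 14, 15, 17, 18, 19}
0 is in the set.
1 is NOT in the set. This is the mex.
mex = 1

1


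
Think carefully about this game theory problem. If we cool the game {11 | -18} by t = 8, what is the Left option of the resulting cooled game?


Original game: {11 | -18} (a switch {a | b} with a > b).
Cooling by t (for t below the temperature (a - b)/2 = 29/2) taxes each move by t: {a | b} cooled by t is {a - t | b + t}.
Cooling amount: t = 8
Cooled Left option: 11 - 8 = 3
Cooled Right option: -18 + 8 = -10
Cooled game: {3 | -10}
Left option = 3

3


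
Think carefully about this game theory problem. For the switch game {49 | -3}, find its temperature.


The game is {49 | -3}, a switch {a | b} with numbers a > b.
Cooling {a | b} by t gives {a - t | b + t}, which stops being hot when a - t = b + t, i.e. at t = (a - b)/2. So the temperature of a switch is (a - b)/2.
Temperature = (Left option - Right option) / 2
= (49 - (-3)) / 2
= 52 / 2
= 26

26


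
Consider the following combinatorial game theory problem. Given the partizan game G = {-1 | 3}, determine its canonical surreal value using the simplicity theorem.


Left options: {-1}, max = -1
Right options: {3}, min = 3
All options are numbers and max(Left) < min(Right), so by the simplicity theorem the value is the simplest (earliest-born) number strictly between -1 and 3.
Integers 0 through 2 all lie strictly between -1 and 3.
Among integers, the simplest (lowest birthday = smallest |n|; 0 is born on day 0, +-n on day n) is 0.
No non-integer in the interval can be simpler: if x is a non-integer in the interval, then floor(x) or ceil(x) also lies in the interval (the interval contains an integer), and both are proper prefixes of x's sign expansion, i.e. born earlier. So the game value is 0.
Game value = 0

0


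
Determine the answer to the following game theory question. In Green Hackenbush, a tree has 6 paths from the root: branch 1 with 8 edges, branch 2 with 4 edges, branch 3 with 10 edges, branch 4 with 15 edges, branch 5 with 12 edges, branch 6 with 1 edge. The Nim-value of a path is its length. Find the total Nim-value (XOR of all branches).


The tree has 6 branches from the ground vertex.
In Green Hackenbush, the Nim-value of a simple path of length k is k.
Branch 1: length 8, Nim-value = 8
Branch 2: length 4, Nim-value = 4
Branch 3: length 10, Nim-value = 10
Branch 4: length 15, Nim-value = 15
Branch 5: length 12, Nim-value = 12
Branch 6: length 1, Nim-value = 1
Total Nim-value = XOR of all branch values:
0 XOR 8 = 8
8 XOR 4 = 12
12 XOR 10 = 6
6 XOR 15 = 9
9 XOR 12 = 5
5 XOR 1 = 4
Nim-value of the tree = 4

4


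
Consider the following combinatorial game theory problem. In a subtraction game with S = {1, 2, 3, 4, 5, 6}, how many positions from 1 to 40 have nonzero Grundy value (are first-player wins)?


Subtraction set S = {1, 2, 3, 4, 5, 6}, so G(n) = n mod 7.
G(n) = 0 when n is a multiple of 7.
Multiples of 7 in [1, 40]: 5
N-positions (nonzero Grundy) = 40 - 5 = 35

35


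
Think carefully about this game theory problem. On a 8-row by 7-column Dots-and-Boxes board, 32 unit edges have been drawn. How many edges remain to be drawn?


Grid: 8 x 7 boxes, i.e. 9 rows and 8 columns of dots.
Horizontal edges: (rows + 1) * cols = 9 * 7 = 63
Vertical edges: rows * (cols + 1) = 8 * 8 = 64
Total edges: 63 + 64 = 127
Edges drawn: 32
Remaining: 127 - 32 = 95

95


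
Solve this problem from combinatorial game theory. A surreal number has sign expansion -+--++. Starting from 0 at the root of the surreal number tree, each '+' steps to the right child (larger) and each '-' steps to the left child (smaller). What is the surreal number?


Sign expansion: -+--++
Rule: track bounds (lo, hi), initially (-inf, +inf). On '+', the current value becomes lo and we move to the simplest number in (value, hi): value + 1 if hi = +inf, otherwise the midpoint (value + hi)/2. On '-', the current value becomes hi and we move to value - 1 if lo = -inf, otherwise the midpoint (lo + value)/2.
Start at 0.
Step 1: sign = -, move left. Bounds: (-inf, 0). Value = -1
Step 2: sign = +, move right. Bounds: (-1, 0). Value = -1/2
Step 3: sign = -, move left. Bounds: (-1, -1/2). Value = -3/4
Step 4: sign = -, move left. Bounds: (-1, -3/4). Value = -7/8
Step 5: sign = +, move right. Bounds: (-7/8, -3/4). Value = -13/16
Step 6: sign = +, move right. Bounds: (-13/16, -3/4). Value = -25/32
The surreal number with sign expansion -+--++ is -25/32.

-25/32


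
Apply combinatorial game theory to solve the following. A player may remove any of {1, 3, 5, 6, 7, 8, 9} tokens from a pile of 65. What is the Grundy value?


The subtraction set is S = {1, 3, 5, 6, 7, 8, 9}.
G(k) = mex{ G(k - s) : s in S, s <= k }. We compute iteratively: G(0) = 0.
G(1) = mex({0}) = 1
G(2) = mex({1}) = 0
G(3) = mex({0}) = 1
G(4) = mex({1}) = 0
G(5) = mex({0}) = 1
G(6) = mex({0, 1}) = 2
G(7) = mex({0, 1, 2}) = 3
G(8) = mex({0, 1, 3}) = 2
G(9) = mex({0, 1, 2}) = 3
G(10) = mex({0, 1, 3}) = 2
G(11) = mex({0, 1, 2}) = 3
G(12) = mex({0, 1, 2, 3}) = 4
G(13) = mex({0, 1, 2, 3, 4}) = 5
G(14) = mex({1, 2, 3, 5}) = 0
G(15) = mex({0, 2, 3, 4}) = 1
G(16) = mex({1, 2, 3, 5}) = 0
G(17) = mex({0, 2, 3, 4}) = 1
G(18) = mex({1, 2, 3, 4, 5}) = 0
G(19) = mex({0, 2, 3, 4, 5}) = 1
G(20) = mex({0, 1, 3, 4, 5}) = 2
G(21) = mex({0, 1, 2, 4, 5}) = 3
G(22) = mex({0, 1, 3, 5}) = 2
Observe that G(14)..G(22) = 0, 1, 0, 1, 0, 1, 2, 3, 2 repeats G(0)..G(8) = 0, 1, 0, 1, 0, 1, 2, 3, 2.
For k >= max(S) = 9, G(k) is determined by the previous 9 values G(k-9)..G(k-1); a window of 9 consecutive values has recurred shifted by 14, so by induction G(k + 14) = G(k) for all k >= 0: the sequence is periodic from the start with period 14.
One period: G(0..13) = 0, 1, 0, 1, 0, 1, 2, 3, 2, 3, 2, 3, 4, 5.
65 mod 14 = 9, so G(65) = G(9) = 3.

3


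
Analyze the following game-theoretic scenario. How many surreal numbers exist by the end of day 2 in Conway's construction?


Day 0: {|} = 0 is born. Count = 1.
Day n: the number of surreal numbers born by day n is 2^(n+1) - 1.
By day 0: 2^1 - 1 = 1
By day 1: 2^2 - 1 = 3
By day 2: 2^3 - 1 = 7
By day 2: 7 surreal numbers.

7


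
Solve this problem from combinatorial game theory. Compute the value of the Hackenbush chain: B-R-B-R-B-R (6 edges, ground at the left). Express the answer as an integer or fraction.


Edges (from ground): B-R-B-R-B-R
By Berlekamp's sign-expansion rule, a Blue-Red Hackenbush stalk has the value of the surreal number whose sign sequence is the edge sequence with B -> + and R -> -.
Sign sequence: +-+-+-
Trace the sign expansion in the surreal number tree, starting from 0:
Edge 1: B (sign +) -> bounds (0, +inf), value = 1
Edge 2: R (sign -) -> bounds (0, 1), value = 1/2
Edge 3: B (sign +) -> bounds (1/2, 1), value = 3/4
Edge 4: R (sign -) -> bounds (1/2, 3/4), value = 5/8
Edge 5: B (sign +) -> bounds (5/8, 3/4), value = 11/16
Edge 6: R (sign -) -> bounds (5/8, 11/16), value = 21/32
Game value = 21/32

21/32


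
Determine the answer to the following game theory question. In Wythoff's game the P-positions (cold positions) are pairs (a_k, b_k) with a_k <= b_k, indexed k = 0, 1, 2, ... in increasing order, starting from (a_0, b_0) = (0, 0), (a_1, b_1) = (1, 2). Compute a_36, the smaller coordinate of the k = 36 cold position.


By Wythoff's theorem, a_k = floor(k * phi) and b_k = floor(k * phi^2) = a_k + k, where phi = (1 + sqrt(5))/2 is the golden ratio.
phi = (1 + sqrt(5))/2 = 1.618034
k = 36
k * phi = 36 * 1.618034 = 58.249224
a_36 = floor(k * phi) = 58

58


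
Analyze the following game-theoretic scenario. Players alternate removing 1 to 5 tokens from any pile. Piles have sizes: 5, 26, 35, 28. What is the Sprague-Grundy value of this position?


Subtraction set: {1, 2, 3, 4, 5}
For this subtraction set, G(n) = n mod 6 (period = max + 1 = 6).
Pile 1 (size 5): G(5) = 5 mod 6 = 5
Pile 2 (size 26): G(26) = 26 mod 6 = 2
Pile 3 (size 35): G(35) = 35 mod 6 = 5
Pile 4 (size 28): G(28) = 28 mod 6 = 4
Total Grundy value = XOR of all: 5 XOR 2 XOR 5 XOR 4 = 6

6


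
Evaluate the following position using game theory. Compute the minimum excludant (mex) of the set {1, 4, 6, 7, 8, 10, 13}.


Set = {1, 4, 6, 7, 8, 10, 13}
0 is NOT in the set. This is the mex.
mex = 0

0


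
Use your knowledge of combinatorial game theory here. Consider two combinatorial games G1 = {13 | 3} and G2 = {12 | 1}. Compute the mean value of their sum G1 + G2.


G1 = {13 | 3}, G2 = {12 | 1}
Each is a switch {a | b} with numbers a > b; its mean value is (a + b)/2, and mean value is additive over game sums: m(G1 + G2) = m(G1) + m(G2).
Mean of G1 = (13 + (3))/2 = 16/2 = 8
Mean of G2 = (12 + (1))/2 = 13/2 = 13/2
Mean of G1 + G2 = 8 + 13/2 = 29/2

29/2


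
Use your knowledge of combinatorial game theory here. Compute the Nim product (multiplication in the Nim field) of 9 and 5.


Nim multiplication is bilinear over XOR: (u XOR v) * w = (u*w) XOR (v*w).
So we split each operand into its bit components and XOR the pairwise Nim products.
9 = 1 + 8 (as XOR of powers of 2).
5 = 1 + 4 (as XOR of powers of 2).
Using the standard Nim-product table on single bits:
  2*2 = 3,   2*4 = 8,   2*8 = 12,
  4*4 = 6,   4*8 = 11,  8*8 = 13,
and  1*x = x (identity), k*l = l*k (commutative).
Pairwise Nim products:
  1 * 1 = 1
  1 * 4 = 4
  8 * 1 = 8
  8 * 4 = 11
XOR them: 1 XOR 4 XOR 8 XOR 11 = 6.
Result: 9 * 5 = 6 (in Nim).

6


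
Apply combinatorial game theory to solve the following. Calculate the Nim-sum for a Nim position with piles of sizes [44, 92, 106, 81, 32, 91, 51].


We need the XOR (exclusive or) of all pile sizes.
After XOR-ing pile 1 (size 44): 0 XOR 44 = 44
After XOR-ing pile 2 (size 92): 44 XOR 92 = 112
After XOR-ing pile 3 (size 106): 112 XOR 106 = 26
After XOR-ing pile 4 (size 81): 26 XOR 81 = 75
After XOR-ing pile 5 (size 32): 75 XOR 32 = 107
After XOR-ing pile 6 (size 91): 107 XOR 91 = 48
After XOR-ing pile 7 (size 51): 48 XOR 51 = 3
The Nim-value of this position is 3.

3


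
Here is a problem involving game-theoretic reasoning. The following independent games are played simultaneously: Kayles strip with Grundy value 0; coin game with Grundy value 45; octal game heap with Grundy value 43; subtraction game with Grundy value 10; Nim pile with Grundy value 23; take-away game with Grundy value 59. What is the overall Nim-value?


By the Sprague-Grundy theorem, the Grundy value of a sum of games is the XOR of individual Grundy values.
Kayles strip: Grundy value = 0. Running XOR: 0 XOR 0 = 0
coin game: Grundy value = 45. Running XOR: 0 XOR 45 = 45
octal game heap: Grundy value = 43. Running XOR: 45 XOR 43 = 6
subtraction game: Grundy value = 10. Running XOR: 6 XOR 10 = 12
Nim pile: Grundy value = 23. Running XOR: 12 XOR 23 = 27
take-away game: Grundy value = 59. Running XOR: 27 XOR 59 = 32
The combined Grundy value is 32.

32


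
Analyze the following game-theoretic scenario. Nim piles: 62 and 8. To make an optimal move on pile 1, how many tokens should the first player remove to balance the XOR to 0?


Piles: 62 and 8
Current XOR: 62 XOR 8 = 54 (non-zero, so this is an N-position).
To make the XOR zero, we need to find a move that balances the piles.
For pile 1 (size 62): target = 62 XOR 54 = 8
We reduce pile 1 from 62 to 8.
Tokens removed: 62 - 8 = 54
Verification: 8 XOR 8 = 0

54


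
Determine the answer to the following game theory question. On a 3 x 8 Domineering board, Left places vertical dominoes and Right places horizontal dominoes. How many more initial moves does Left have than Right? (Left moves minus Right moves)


Board is 3 x 8 (rows x cols).
Left (vertical) placements: (rows-1) * cols = 2 * 8 = 16
Right (horizontal) placements: rows * (cols-1) = 3 * 7 = 21
Advantage = Left - Right = 16 - 21 = -5

-5


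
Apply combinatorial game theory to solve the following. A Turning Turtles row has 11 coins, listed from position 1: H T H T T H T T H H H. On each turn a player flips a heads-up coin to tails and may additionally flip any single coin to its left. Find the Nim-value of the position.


Coins: H T H T T H T T H H H
Key fact: a single head at position k behaves exactly like a Nim heap of size k (turning it to T and optionally flipping a coin at j < k corresponds to moving the heap from k to j, or to 0), and heads combine as a disjunctive sum (two heads at the same place would cancel, matching j XOR j = 0). So the Nim-value is the XOR of the 1-indexed positions of the heads.
Face-up positions (1-indexed): [1, 3, 6, 9, 10, 11]
XOR 0 with 1: 0 XOR 1 = 1
XOR 1 with 3: 1 XOR 3 = 2
XOR 2 with 6: 2 XOR 6 = 4
XOR 4 with 9: 4 XOR 9 = 13
XOR 13 with 10: 13 XOR 10 = 7
XOR 7 with 11: 7 XOR 11 = 12
Nim-value = 12

12


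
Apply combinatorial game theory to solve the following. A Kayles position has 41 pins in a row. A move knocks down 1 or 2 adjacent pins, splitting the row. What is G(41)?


Kayles: a move removes 1 or 2 adjacent pins from a contiguous row.
Removing pins from a row of k leaves two independent rows (a, b) with a + b = k - 1 (one pin) or a + b = k - 2 (two pins); an end removal gives a = 0.
By Sprague-Grundy, G(k) = mex{ G(a) XOR G(b) } over all these splits. G(0) = 0.
G(1): splits (0,0):0^0=0 -> mex({0}) = 1
G(2): splits (0,1):0^1=1 (0,0):0^0=0 -> mex({0, 1}) = 2
G(3): splits (0,2):0^2=2 (1,1):1^1=0 (0,1):0^1=1 -> mex({0, 1, 2}) = 3
G(4): splits (0,3):0^3=3 (1,2):1^2=3 (0,2):0^2=2 (1,1):1^1=0 -> mex({0, 2, 3}) = 1
G(5): splits (0,4):0^1=1 (1,3):1^3=2 (2,2):2^2=0 (0,3):0^3=3 (1,2):1^2=3 -> mex({0, 1, 2, 3}) = 4
G(6) = mex({0, 1, 2, 4}) = 3
G(7) = mex({0, 1, 3, 4, 5}) = 2
G(8) = mex({0, 2, 3, 5, 6}) = 1
G(9) = mex({0, 1, 2, 3, 6, 7}) = 4
G(10) = mex({0, 1, 3, 4, 5, 7}) = 2
G(11) = mex({0, 1, 2, 3, 4, 5}) = 6
G(12) = mex({0, 1, 2, 3, 5, 6, 7}) = 4
G(13) = mex({0, 2, 3, 4, 6, 7}) = 1
G(14) = mex({0, 1, 4, 5, 6, 7}) = 2
G(15) = mex({0, 1, 2, 3, 4, 5, 6}) = 7
G(16) = mex({0, 2, 3, 5, 6, 7}) = 1
G(17) = mex({0, 1, 2, 3, 5, 6, 7}) = 4
G(18) = mex({0, 1, 2, 4, 5, 6}) = 3
G(19) = mex({0, 1, 3, 4, 5, 7}) = 2
G(20) = mex({0, 2, 3, 4, 5, 6, 7}) = 1
G(21) = mex({0, 1, 2, 3, 5, 6, 7}) = 4
G(22) = mex({0, 1, 2, 3, 4, 5, 7}) = 6
G(23) = mex({0, 1, 2, 3, 4, 5, 6}) = 7
G(24) = mex({0, 1, 2, 3, 5, 6, 7}) = 4
G(25) = mex({0, 2, 3, 4, 6, 7}) = 1
G(26) = mex({0, 1, 3, 4, 5, 6, 7}) = 2
G(27) = mex({0, 1, 2, 3, 4, 5, 6, 7}) = 8
G(28) = mex({0, 1, 2, 3, 4, 6, 7, 8}) = 5
G(29) = mex({0, 1, 2, 3, 5, 6, 7, 8, 9}) = 4
G(30) = mex({0, 1, 2, 3, 4, 5, 6, 9, 10}) = 7
G(31) = mex({0, 1, 3, 4, 5, 7, 10, 11}) = 2
G(32) = mex({0, 2, 3, 4, 5, 6, 7, 9, 11}) = 1
G(33) = mex({0, 1, 2, 3, 4, 5, 6, 7, 9, 12}) = 8
G(34) = mex({0, 1, 2, 3, 4, 5, 7, 8, 11, 12}) = 6
G(35) = mex({0, 1, 2, 3, 4, 5, 6, 8, 9, 10, 11}) = 7
G(36) = mex({0, 1, 2, 3, 5, 6, 7, 9, 10}) = 4
G(37) = mex({0, 2, 3, 4, 6, 7, 9, 10, 11, 12}) = 1
G(38) = mex({0, 1, 3, 4, 5, 6, 7, 9, 10, 11, 12}) = 2
G(39) = mex({0, 1, 2, 4, 5, 6, 7, 9, 10, 12, 14}) = 3
G(40) = mex({0, 2, 3, 4, 6, 7, 11, 12, 14}) = 1
G(41) = mex({0, 1, 2, 3, 5, 6, 7, 9, 10, 11, 12}) = 4
Therefore G(41) = 4.

4


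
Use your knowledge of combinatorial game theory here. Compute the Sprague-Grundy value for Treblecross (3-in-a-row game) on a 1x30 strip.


Treblecross: place X on empty cells; 3-in-a-row wins.
Playing within two cells of an existing X lets the opponent win at once, so sensible play treats the cells i-2..i+2 around each X as dead. The player left with no safe cell loses, so this is a normal-play take-away game on strips of safe cells.
Placing X at cell i (0-indexed) of a strip of k safe cells leaves independent strips of sizes max(0, i-2) and max(0, k-i-3). Hence G(k) = mex{ G(max(0,i-2)) XOR G(max(0,k-i-3)) : 0 <= i < k }, with G(0) = 0.
G(1): splits (0,0):0^0=0 -> mex({0}) = 1
G(2): splits (0,0):0^0=0 -> mex({0}) = 1
G(3): splits (0,0):0^0=0 -> mex({0}) = 1
G(4): splits (0,1):0^1=1 (0,0):0^0=0 -> mex({0, 1}) = 2
G(5): splits (0,2):0^1=1 (0,1):0^1=1 (0,0):0^0=0 -> mex({0, 1}) = 2
G(6) = mex({1}) = 0
G(7) = mex({0, 1, 2}) = 3
G(8) = mex({0, 1, 2}) = 3
G(9) = mex({0, 2}) = 1
G(10) = mex({0, 2, 3}) = 1
G(11) = mex({0, 3}) = 1
G(12) = mex({1, 3}) = 0
G(13) = mex({0, 1, 2, 3}) = 4
G(14) = mex({0, 1, 2}) = 3
G(15) = mex({0, 1, 2}) = 3
G(16) = mex({0, 1, 2, 4}) = 3
G(17) = mex({0, 1, 3, 4}) = 2
G(18) = mex({0, 1, 3, 4}) = 2
G(19) = mex({0, 1, 3, 5}) = 2
G(20) = mex({0, 1, 2, 3, 5}) = 4
G(21) = mex({0, 1, 2, 3, 5}) = 4
G(22) = mex({1, 2, 6}) = 0
G(23) = mex({0, 1, 2, 3, 4, 6}) = 5
G(24) = mex({0, 1, 2, 3, 4}) = 5
G(25) = mex({0, 1, 3, 4, 7}) = 2
G(26) = mex({0, 1, 3, 4, 5, 7}) = 2
G(27) = mex({0, 1, 3, 5}) = 2
G(28) = mex({0, 1, 2, 5}) = 3
G(29) = mex({0, 1, 2, 4, 5, 6}) = 3
G(30) = mex({1, 2, 4, 6}) = 0
Therefore G(30) = 0.

0


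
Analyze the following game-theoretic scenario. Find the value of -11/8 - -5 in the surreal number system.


x = -11/8, y = -5
Converting to common denominator: 8
x = -11/8, y = -40/8
x - y = -11/8 - -5 = 29/8

29/8


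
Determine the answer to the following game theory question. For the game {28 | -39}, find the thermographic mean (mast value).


Game = {28 | -39}, a switch {a | b} with numbers a > b.
Its thermograph has left wall a - t and right wall b + t, which meet at t = (a - b)/2, where both equal (a + b)/2. So the mast (mean value) is at (a + b)/2.
Mean = (28 + (-39))/2 = -11/2 = -11/2

-11/2


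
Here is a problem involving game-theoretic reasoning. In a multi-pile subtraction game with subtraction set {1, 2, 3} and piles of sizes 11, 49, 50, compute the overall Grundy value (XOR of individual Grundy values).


Subtraction set: {1, 2, 3}
For this subtraction set, G(n) = n mod 4 (period = max + 1 = 4).
Pile 1 (size 11): G(11) = 11 mod 4 = 3
Pile 2 (size 49): G(49) = 49 mod 4 = 1
Pile 3 (size 50): G(50) = 50 mod 4 = 2
Total Grundy value = XOR of all: 3 XOR 1 XOR 2 = 0

0


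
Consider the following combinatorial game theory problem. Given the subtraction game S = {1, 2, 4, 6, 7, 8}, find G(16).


The subtraction set is S = {1, 2, 4, 6, 7, 8}.
G(k) = mex{ G(k - s) : s in S, s <= k }. We compute iteratively: G(0) = 0.
G(1) = mex({0}) = 1
G(2) = mex({0, 1}) = 2
G(3) = mex({1, 2}) = 0
G(4) = mex({0, 2}) = 1
G(5) = mex({0, 1}) = 2
G(6) = mex({0, 1, 2}) = 3
G(7) = mex({0, 1, 2, 3}) = 4
G(8) = mex({0, 1, 2, 3, 4}) = 5
G(9) = mex({0, 1, 2, 4, 5}) = 3
G(10) = mex({0, 1, 2, 3, 5}) = 4
G(11) = mex({0, 1, 2, 3, 4}) = 5
G(12) = mex({1, 2, 3, 4, 5}) = 0
G(13) = mex({0, 2, 3, 4, 5}) = 1
G(14) = mex({0, 1, 3, 4, 5}) = 2
G(15) = mex({1, 2, 3, 4, 5}) = 0
G(16) = mex({0, 2, 3, 4, 5}) = 1
Therefore G(16) = 1.

1


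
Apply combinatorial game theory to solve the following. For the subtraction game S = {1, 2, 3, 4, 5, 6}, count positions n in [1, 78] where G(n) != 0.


Subtraction set S = {1, 2, 3, 4, 5, 6}, so G(n) = n mod 7.
G(n) = 0 when n is a multiple of 7.
Multiples of 7 in [1, 78]: 11
N-positions (nonzero Grundy) = 78 - 11 = 67

67


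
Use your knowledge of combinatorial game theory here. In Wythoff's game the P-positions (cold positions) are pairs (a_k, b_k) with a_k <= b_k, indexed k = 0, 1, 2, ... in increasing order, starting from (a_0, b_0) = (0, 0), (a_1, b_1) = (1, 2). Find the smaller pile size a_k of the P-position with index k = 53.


By Wythoff's theorem, a_k = floor(k * phi) and b_k = floor(k * phi^2) = a_k + k, where phi = (1 + sqrt(5))/2 is the golden ratio.
phi = (1 + sqrt(5))/2 = 1.618034
k = 53
k * phi = 53 * 1.618034 = 85.755801
a_53 = floor(k * phi) = 85

85


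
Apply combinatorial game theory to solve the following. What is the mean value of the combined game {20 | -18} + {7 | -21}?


G1 = {20 | -18}, G2 = {7 | -21}
Each is a switch {a | b} with numbers a > b; its mean value is (a + b)/2, and mean value is additive over game sums: m(G1 + G2) = m(G1) + m(G2).
Mean of G1 = (20 + (-18))/2 = 2/2 = 1
Mean of G2 = (7 + (-21))/2 = -14/2 = -7
Mean of G1 + G2 = 1 + -7 = -6

-6


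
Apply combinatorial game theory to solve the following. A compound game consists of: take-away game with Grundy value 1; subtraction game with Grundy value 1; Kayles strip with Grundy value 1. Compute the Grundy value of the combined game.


By the Sprague-Grundy theorem, the Grundy value of a sum of games is the XOR of individual Grundy values.
take-away game: Grundy value = 1. Running XOR: 0 XOR 1 = 1
subtraction game: Grundy value = 1. Running XOR: 1 XOR 1 = 0
Kayles strip: Grundy value = 1. Running XOR: 0 XOR 1 = 1
The combined Grundy value is 1.

1


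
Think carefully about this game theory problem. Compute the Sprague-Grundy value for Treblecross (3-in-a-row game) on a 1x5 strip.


Treblecross: place X on empty cells; 3-in-a-row wins.
Playing within two cells of an existing X lets the opponent win at once, so sensible play treats the cells i-2..i+2 around each X as dead. The player left with no safe cell loses, so this is a normal-play take-away game on strips of safe cells.
Placing X at cell i (0-indexed) of a strip of k safe cells leaves independent strips of sizes max(0, i-2) and max(0, k-i-3). Hence G(k) = mex{ G(max(0,i-2)) XOR G(max(0,k-i-3)) : 0 <= i < k }, with G(0) = 0.
G(1): splits (0,0):0^0=0 -> mex({0}) = 1
G(2): splits (0,0):0^0=0 -> mex({0}) = 1
G(3): splits (0,0):0^0=0 -> mex({0}) = 1
G(4): splits (0,1):0^1=1 (0,0):0^0=0 -> mex({0, 1}) = 2
G(5): splits (0,2):0^1=1 (0,1):0^1=1 (0,0):0^0=0 -> mex({0, 1}) = 2
Therefore G(5) = 2.

2


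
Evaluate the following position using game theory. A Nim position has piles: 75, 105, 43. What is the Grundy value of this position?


We need the XOR (exclusive or) of all pile sizes.
After XOR-ing pile 1 (size 75): 0 XOR 75 = 75
After XOR-ing pile 2 (size 105): 75 XOR 105 = 34
After XOR-ing pile 3 (size 43): 34 XOR 43 = 9
The Nim-value of this position is 9.

9


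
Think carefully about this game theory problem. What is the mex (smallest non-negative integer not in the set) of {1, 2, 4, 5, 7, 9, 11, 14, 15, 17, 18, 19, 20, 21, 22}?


Set = {1, 2, 4, 5, 7, 9, 11, 14, 15, 17, 18, 19, 20, 21, 22}
0 is NOT in the set. This is the mex.
mex = 0

0


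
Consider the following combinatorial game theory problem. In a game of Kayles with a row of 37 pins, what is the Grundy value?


Kayles: a move removes 1 or 2 adjacent pins from a contiguous row.
Removing pins from a row of k leaves two independent rows (a, b) with a + b = k - 1 (one pin) or a + b = k - 2 (two pins); an end removal gives a = 0.
By Sprague-Grundy, G(k) = mex{ G(a) XOR G(b) } over all these splits. G(0) = 0.
G(1): splits (0,0):0^0=0 -> mex({0}) = 1
G(2): splits (0,1):0^1=1 (0,0):0^0=0 -> mex({0, 1}) = 2
G(3): splits (0,2):0^2=2 (1,1):1^1=0 (0,1):0^1=1 -> mex({0, 1, 2}) = 3
G(4): splits (0,3):0^3=3 (1,2):1^2=3 (0,2):0^2=2 (1,1):1^1=0 -> mex({0, 2, 3}) = 1
G(5): splits (0,4):0^1=1 (1,3):1^3=2 (2,2):2^2=0 (0,3):0^3=3 (1,2):1^2=3 -> mex({0, 1, 2, 3}) = 4
G(6) = mex({0, 1, 2, 4}) = 3
G(7) = mex({0, 1, 3, 4, 5}) = 2
G(8) = mex({0, 2, 3, 5, 6}) = 1
G(9) = mex({0, 1, 2, 3, 6, 7}) = 4
G(10) = mex({0, 1, 3, 4, 5, 7}) = 2
G(11) = mex({0, 1, 2, 3, 4, 5}) = 6
G(12) = mex({0, 1, 2, 3, 5, 6, 7}) = 4
G(13) = mex({0, 2, 3, 4, 6, 7}) = 1
G(14) = mex({0, 1, 4, 5, 6, 7}) = 2
G(15) = mex({0, 1, 2, 3, 4, 5, 6}) = 7
G(16) = mex({0, 2, 3, 5, 6, 7}) = 1
G(17) = mex({0, 1, 2, 3, 5, 6, 7}) = 4
G(18) = mex({0, 1, 2, 4, 5, 6}) = 3
G(19) = mex({0, 1, 3, 4, 5, 7}) = 2
G(20) = mex({0, 2, 3, 4, 5, 6, 7}) = 1
G(21) = mex({0, 1, 2, 3, 5, 6, 7}) = 4
G(22) = mex({0, 1, 2, 3, 4, 5, 7}) = 6
G(23) = mex({0, 1, 2, 3, 4, 5, 6}) = 7
G(24) = mex({0, 1, 2, 3, 5, 6, 7}) = 4
G(25) = mex({0, 2, 3, 4, 6, 7}) = 1
G(26) = mex({0, 1, 3, 4, 5, 6, 7}) = 2
G(27) = mex({0, 1, 2, 3, 4, 5, 6, 7}) = 8
G(28) = mex({0, 1, 2, 3, 4, 6, 7, 8}) = 5
G(29) = mex({0, 1, 2, 3, 5, 6, 7, 8, 9}) = 4
G(30) = mex({0, 1, 2, 3, 4, 5, 6, 9, 10}) = 7
G(31) = mex({0, 1, 3, 4, 5, 7, 10, 11}) = 2
G(32) = mex({0, 2, 3, 4, 5, 6, 7, 9, 11}) = 1
G(33) = mex({0, 1, 2, 3, 4, 5, 6, 7, 9, 12}) = 8
G(34) = mex({0, 1, 2, 3, 4, 5, 7, 8, 11, 12}) = 6
G(35) = mex({0, 1, 2, 3, 4, 5, 6, 8, 9, 10, 11}) = 7
G(36) = mex({0, 1, 2, 3, 5, 6, 7, 9, 10}) = 4
G(37) = mex({0, 2, 3, 4, 6, 7, 9, 10, 11, 12}) = 1
Therefore G(37) = 1.

1


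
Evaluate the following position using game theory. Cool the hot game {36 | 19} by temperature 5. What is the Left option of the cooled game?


Original game: {36 | 19} (a switch {a | b} with a > b).
Cooling by t (for t below the temperature (a - b)/2 = 17/2) taxes each move by t: {a | b} cooled by t is {a - t | b + t}.
Cooling amount: t = 5
Cooled Left option: 36 - 5 = 31
Cooled Right option: 19 + 5 = 24
Cooled game: {31 | 24}
Left option = 31

31


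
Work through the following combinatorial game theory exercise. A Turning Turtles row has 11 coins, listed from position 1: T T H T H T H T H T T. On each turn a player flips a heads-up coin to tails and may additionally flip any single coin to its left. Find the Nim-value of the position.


Coins: T T H T H T H T H T T
Key fact: a single head at position k behaves exactly like a Nim heap of size k (turning it to T and optionally flipping a coin at j < k corresponds to moving the heap from k to j, or to 0), and heads combine as a disjunctive sum (two heads at the same place would cancel, matching j XOR j = 0). So the Nim-value is the XOR of the 1-indexed positions of the heads.
Face-up positions (1-indexed): [3, 5, 7, 9]
XOR 0 with 3: 0 XOR 3 = 3
XOR 3 with 5: 3 XOR 5 = 6
XOR 6 with 7: 6 XOR 7 = 1
XOR 1 with 9: 1 XOR 9 = 8
Nim-value = 8

8


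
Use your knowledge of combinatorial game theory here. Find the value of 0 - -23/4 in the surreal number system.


x = 0, y = -23/4
Converting to common denominator: 4
x = 0/4, y = -23/4
x - y = 0 - -23/4 = 23/4

23/4


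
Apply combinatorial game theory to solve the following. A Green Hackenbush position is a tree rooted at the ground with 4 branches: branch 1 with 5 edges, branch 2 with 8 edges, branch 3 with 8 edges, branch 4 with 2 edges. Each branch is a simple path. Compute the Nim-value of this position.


The tree has 4 branches from the ground vertex.
In Green Hackenbush, the Nim-value of a simple path of length k is k.
Branch 1: length 5, Nim-value = 5
Branch 2: length 8, Nim-value = 8
Branch 3: length 8, Nim-value = 8
Branch 4: length 2, Nim-value = 2
Total Nim-value = XOR of all branch values:
0 XOR 5 = 5
5 XOR 8 = 13
13 XOR 8 = 5
5 XOR 2 = 7
Nim-value of the tree = 7

7


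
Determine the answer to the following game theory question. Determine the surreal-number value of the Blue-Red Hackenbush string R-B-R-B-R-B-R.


Edges (from ground): R-B-R-B-R-B-R
By Berlekamp's sign-expansion rule, a Blue-Red Hackenbush stalk has the value of the surreal number whose sign sequence is the edge sequence with B -> + and R -> -.
Sign sequence: -+-+-+-
Trace the sign expansion in the surreal number tree, starting from 0:
Edge 1: R (sign -) -> bounds (-inf, 0), value = -1
Edge 2: B (sign +) -> bounds (-1, 0), value = -1/2
Edge 3: R (sign -) -> bounds (-1, -1/2), value = -3/4
Edge 4: B (sign +) -> bounds (-3/4, -1/2), value = -5/8
Edge 5: R (sign -) -> bounds (-3/4, -5/8), value = -11/16
Edge 6: B (sign +) -> bounds (-11/16, -5/8), value = -21/32
Edge 7: R (sign -) -> bounds (-11/16, -21/32), value = -43/64
Game value = -43/64

-43/64


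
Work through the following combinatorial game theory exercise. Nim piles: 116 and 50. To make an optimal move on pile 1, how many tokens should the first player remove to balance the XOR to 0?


Piles: 116 and 50
Current XOR: 116 XOR 50 = 70 (non-zero, so this is an N-position).
To make the XOR zero, we need to find a move that balances the piles.
For pile 1 (size 116): target = 116 XOR 70 = 50
We reduce pile 1 from 116 to 50.
Tokens removed: 116 - 50 = 66
Verification: 50 XOR 50 = 0

66


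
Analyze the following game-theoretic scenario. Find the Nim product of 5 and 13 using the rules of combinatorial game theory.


Nim multiplication is bilinear over XOR: (u XOR v) * w = (u*w) XOR (v*w).
So we split each operand into its bit components and XOR the pairwise Nim products.
5 = 1 + 4 (as XOR of powers of 2).
13 = 1 + 4 + 8 (as XOR of powers of 2).
Using the standard Nim-product table on single bits:
  2*2 = 3,   2*4 = 8,   2*8 = 12,
  4*4 = 6,   4*8 = 11,  8*8 = 13,
and  1*x = x (identity), k*l = l*k (commutative).
Pairwise Nim products:
  1 * 1 = 1
  1 * 4 = 4
  1 * 8 = 8
  4 * 1 = 4
  4 * 4 = 6
  4 * 8 = 11
XOR them: 1 XOR 4 XOR 8 XOR 4 XOR 6 XOR 11 = 4.
Result: 5 * 13 = 4 (in Nim).

4


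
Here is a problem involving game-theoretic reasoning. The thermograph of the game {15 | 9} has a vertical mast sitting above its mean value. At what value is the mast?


Game = {15 | 9}, a switch {a | b} with numbers a > b.
Its thermograph has left wall a - t and right wall b + t, which meet at t = (a - b)/2, where both equal (a + b)/2. So the mast (mean value) is at (a + b)/2.
Mean = (15 + (9))/2 = 24/2 = 12

12


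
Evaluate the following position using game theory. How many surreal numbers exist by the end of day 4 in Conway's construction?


Day 0: {|} = 0 is born. Count = 1.
Day n: the number of surreal numbers born by day n is 2^(n+1) - 1.
By day 0: 2^1 - 1 = 1
By day 1: 2^2 - 1 = 3
By day 2: 2^3 - 1 = 7
By day 3: 2^4 - 1 = 15
By day 4: 2^5 - 1 = 31
By day 4: 31 surreal numbers.

31


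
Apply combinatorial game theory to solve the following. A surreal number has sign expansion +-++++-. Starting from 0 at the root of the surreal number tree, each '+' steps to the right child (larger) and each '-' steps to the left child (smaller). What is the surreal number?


Sign expansion: +-++++-
Rule: track bounds (lo, hi), initially (-inf, +inf). On '+', the current value becomes lo and we move to the simplest number in (value, hi): value + 1 if hi = +inf, otherwise the midpoint (value + hi)/2. On '-', the current value becomes hi and we move to value - 1 if lo = -inf, otherwise the midpoint (lo + value)/2.
Start at 0.
Step 1: sign = +, move right. Bounds: (0, +inf). Value = 1
Step 2: sign = -, move left. Bounds: (0, 1). Value = 1/2
Step 3: sign = +, move right. Bounds: (1/2, 1). Value = 3/4
Step 4: sign = +, move right. Bounds: (3/4, 1). Value = 7/8
Step 5: sign = +, move right. Bounds: (7/8, 1). Value = 15/16
Step 6: sign = +, move right. Bounds: (15/16, 1). Value = 31/32
Step 7: sign = -, move left. Bounds: (15/16, 31/32). Value = 61/64
The surreal number with sign expansion +-++++- is 61/64.

61/64


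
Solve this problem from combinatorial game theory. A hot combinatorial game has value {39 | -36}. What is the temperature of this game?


The game is {39 | -36}, a switch {a | b} with numbers a > b.
Cooling {a | b} by t gives {a - t | b + t}, which stops being hot when a - t = b + t, i.e. at t = (a - b)/2. So the temperature of a switch is (a - b)/2.
Temperature = (Left option - Right option) / 2
= (39 - (-36)) / 2
= 75 / 2
= 75/2

75/2


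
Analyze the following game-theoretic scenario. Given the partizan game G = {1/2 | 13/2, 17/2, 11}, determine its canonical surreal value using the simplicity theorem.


Left options: {1/2}, max = 1/2
Right options: {13/2, 17/2, 11}, min = 13/2
All options are numbers and max(Left) < min(Right), so by the simplicity theorem the value is the simplest (earliest-born) number strictly between 1/2 and 13/2.
Integers 1 through 6 all lie strictly between 1/2 and 13/2.
Among integers, the simplest (lowest birthday = smallest |n|; 0 is born on day 0, +-n on day n) is 1.
No non-integer in the interval can be simpler: if x is a non-integer in the interval, then floor(x) or ceil(x) also lies in the interval (the interval contains an integer), and both are proper prefixes of x's sign expansion, i.e. born earlier. So the game value is 1.
Game value = 1

1


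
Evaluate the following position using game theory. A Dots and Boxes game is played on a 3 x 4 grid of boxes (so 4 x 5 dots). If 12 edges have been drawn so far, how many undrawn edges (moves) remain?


Grid: 3 x 4 boxes, i.e. 4 rows and 5 columns of dots.
Horizontal edges: (rows + 1) * cols = 4 * 4 = 16
Vertical edges: rows * (cols + 1) = 3 * 5 = 15
Total edges: 16 + 15 = 31
Edges drawn: 12
Remaining: 31 - 12 = 19

19


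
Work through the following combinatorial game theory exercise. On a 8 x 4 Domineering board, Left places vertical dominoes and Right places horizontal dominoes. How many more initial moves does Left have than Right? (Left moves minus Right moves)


Board is 8 x 4 (rows x cols).
Left (vertical) placements: (rows-1) * cols = 7 * 4 = 28
Right (horizontal) placements: rows * (cols-1) = 8 * 3 = 24
Advantage = Left - Right = 28 - 24 = 4

4


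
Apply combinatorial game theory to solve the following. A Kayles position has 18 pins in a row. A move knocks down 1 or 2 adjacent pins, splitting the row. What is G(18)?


Kayles: a move removes 1 or 2 adjacent pins from a contiguous row.
Removing pins from a row of k leaves two independent rows (a, b) with a + b = k - 1 (one pin) or a + b = k - 2 (two pins); an end removal gives a = 0.
By Sprague-Grundy, G(k) = mex{ G(a) XOR G(b) } over all these splits. G(0) = 0.
G(1): splits (0,0):0^0=0 -> mex({0}) = 1
G(2): splits (0,1):0^1=1 (0,0):0^0=0 -> mex({0, 1}) = 2
G(3): splits (0,2):0^2=2 (1,1):1^1=0 (0,1):0^1=1 -> mex({0, 1, 2}) = 3
G(4): splits (0,3):0^3=3 (1,2):1^2=3 (0,2):0^2=2 (1,1):1^1=0 -> mex({0, 2, 3}) = 1
G(5): splits (0,4):0^1=1 (1,3):1^3=2 (2,2):2^2=0 (0,3):0^3=3 (1,2):1^2=3 -> mex({0, 1, 2, 3}) = 4
G(6) = mex({0, 1, 2, 4}) = 3
G(7) = mex({0, 1, 3, 4, 5}) = 2
G(8) = mex({0, 2, 3, 5, 6}) = 1
G(9) = mex({0, 1, 2, 3, 6, 7}) = 4
G(10) = mex({0, 1, 3, 4, 5, 7}) = 2
G(11) = mex({0, 1, 2, 3, 4, 5}) = 6
G(12) = mex({0, 1, 2, 3, 5, 6, 7}) = 4
G(13) = mex({0, 2, 3, 4, 6, 7}) = 1
G(14) = mex({0, 1, 4, 5, 6, 7}) = 2
G(15) = mex({0, 1, 2, 3, 4, 5, 6}) = 7
G(16) = mex({0, 2, 3, 5, 6, 7}) = 1
G(17) = mex({0, 1, 2, 3, 5, 6, 7}) = 4
G(18) = mex({0, 1, 2, 4, 5, 6}) = 3
Therefore G(18) = 3.

3


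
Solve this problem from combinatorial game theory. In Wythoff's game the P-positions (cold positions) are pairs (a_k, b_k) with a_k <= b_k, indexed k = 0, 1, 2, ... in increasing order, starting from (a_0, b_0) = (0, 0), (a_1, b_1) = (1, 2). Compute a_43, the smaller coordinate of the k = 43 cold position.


By Wythoff's theorem, a_k = floor(k * phi) and b_k = floor(k * phi^2) = a_k + k, where phi = (1 + sqrt(5))/2 is the golden ratio.
phi = (1 + sqrt(5))/2 = 1.618034
k = 43
k * phi = 43 * 1.618034 = 69.575462
a_43 = floor(k * phi) = 69

69


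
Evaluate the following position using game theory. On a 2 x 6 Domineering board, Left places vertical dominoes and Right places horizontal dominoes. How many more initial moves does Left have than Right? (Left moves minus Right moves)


Board is 2 x 6 (rows x cols).
Left (vertical) placements: (rows-1) * cols = 1 * 6 = 6
Right (horizontal) placements: rows * (cols-1) = 2 * 5 = 10
Advantage = Left - Right = 6 - 10 = -4

-4


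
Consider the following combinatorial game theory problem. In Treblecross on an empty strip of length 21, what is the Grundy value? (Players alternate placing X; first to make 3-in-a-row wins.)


Treblecross: place X on empty cells; 3-in-a-row wins.
Playing within two cells of an existing X lets the opponent win at once, so sensible play treats the cells i-2..i+2 around each X as dead. The player left with no safe cell loses, so this is a normal-play take-away game on strips of safe cells.
Placing X at cell i (0-indexed) of a strip of k safe cells leaves independent strips of sizes max(0, i-2) and max(0, k-i-3). Hence G(k) = mex{ G(max(0,i-2)) XOR G(max(0,k-i-3)) : 0 <= i < k }, with G(0) = 0.
G(1): splits (0,0):0^0=0 -> mex({0}) = 1
G(2): splits (0,0):0^0=0 -> mex({0}) = 1
G(3): splits (0,0):0^0=0 -> mex({0}) = 1
G(4): splits (0,1):0^1=1 (0,0):0^0=0 -> mex({0, 1}) = 2
G(5): splits (0,2):0^1=1 (0,1):0^1=1 (0,0):0^0=0 -> mex({0, 1}) = 2
G(6) = mex({1}) = 0
G(7) = mex({0, 1, 2}) = 3
G(8) = mex({0, 1, 2}) = 3
G(9) = mex({0, 2}) = 1
G(10) = mex({0, 2, 3}) = 1
G(11) = mex({0, 3}) = 1
G(12) = mex({1, 3}) = 0
G(13) = mex({0, 1, 2, 3}) = 4
G(14) = mex({0, 1, 2}) = 3
G(15) = mex({0, 1, 2}) = 3
G(16) = mex({0, 1, 2, 4}) = 3
G(17) = mex({0, 1, 3, 4}) = 2
G(18) = mex({0, 1, 3, 4}) = 2
G(19) = mex({0, 1, 3, 5}) = 2
G(20) = mex({0, 1, 2, 3, 5}) = 4
G(21) = mex({0, 1, 2, 3, 5}) = 4
Therefore G(21) = 4.

4


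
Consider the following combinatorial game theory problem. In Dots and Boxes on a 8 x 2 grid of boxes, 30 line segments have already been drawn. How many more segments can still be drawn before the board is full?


Grid: 8 x 2 boxes, i.e. 9 rows and 3 columns of dots.
Horizontal edges: (rows + 1) * cols = 9 * 2 = 18
Vertical edges: rows * (cols + 1) = 8 * 3 = 24
Total edges: 18 + 24 = 42
Edges drawn: 30
Remaining: 42 - 30 = 12

12


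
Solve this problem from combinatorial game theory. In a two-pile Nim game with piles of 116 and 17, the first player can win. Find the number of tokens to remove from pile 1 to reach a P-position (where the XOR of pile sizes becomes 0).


Piles: 116 and 17
Current XOR: 116 XOR 17 = 101 (non-zero, so this is an N-position).
To make the XOR zero, we need to find a move that balances the piles.
For pile 1 (size 116): target = 116 XOR 101 = 17
We reduce pile 1 from 116 to 17.
Tokens removed: 116 - 17 = 99
Verification: 17 XOR 17 = 0

99


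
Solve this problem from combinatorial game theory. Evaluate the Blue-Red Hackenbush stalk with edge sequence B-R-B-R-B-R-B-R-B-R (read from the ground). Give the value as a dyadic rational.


Edges (from ground): B-R-B-R-B-R-B-R-B-R
By Berlekamp's sign-expansion rule, a Blue-Red Hackenbush stalk has the value of the surreal number whose sign sequence is the edge sequence with B -> + and R -> -.
Sign sequence: +-+-+-+-+-
Trace the sign expansion in the surreal number tree, starting from 0:
Edge 1: B (sign +) -> bounds (0, +inf), value = 1
Edge 2: R (sign -) -> bounds (0, 1), value = 1/2
Edge 3: B (sign +) -> bounds (1/2, 1), value = 3/4
Edge 4: R (sign -) -> bounds (1/2, 3/4), value = 5/8
Edge 5: B (sign +) -> bounds (5/8, 3/4), value = 11/16
Edge 6: R (sign -) -> bounds (5/8, 11/16), value = 21/32
Edge 7: B (sign +) -> bounds (21/32, 11/16), value = 43/64
Edge 8: R (sign -) -> bounds (21/32, 43/64), value = 85/128
Edge 9: B (sign +) -> bounds (85/128, 43/64), value = 171/256
Edge 10: R (sign -) -> bounds (85/128, 171/256), value = 341/512
Game value = 341/512

341/512


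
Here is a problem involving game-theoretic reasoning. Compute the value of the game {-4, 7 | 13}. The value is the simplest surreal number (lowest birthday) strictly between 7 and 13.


Left options: {-4, 7}, max = 7
Right options: {13}, min = 13
All options are numbers and max(Left) < min(Right), so by the simplicity theorem the value is the simplest (earliest-born) number strictly between 7 and 13.
Integers 8 through 12 all lie strictly between 7 and 13.
Among integers, the simplest (lowest birthday = smallest |n|; 0 is born on day 0, +-n on day n) is 8.
No non-integer in the interval can be simpler: if x is a non-integer in the interval, then floor(x) or ceil(x) also lies in the interval (the interval contains an integer), and both are proper prefixes of x's sign expansion, i.e. born earlier. So the game value is 8.
Game value = 8

8
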